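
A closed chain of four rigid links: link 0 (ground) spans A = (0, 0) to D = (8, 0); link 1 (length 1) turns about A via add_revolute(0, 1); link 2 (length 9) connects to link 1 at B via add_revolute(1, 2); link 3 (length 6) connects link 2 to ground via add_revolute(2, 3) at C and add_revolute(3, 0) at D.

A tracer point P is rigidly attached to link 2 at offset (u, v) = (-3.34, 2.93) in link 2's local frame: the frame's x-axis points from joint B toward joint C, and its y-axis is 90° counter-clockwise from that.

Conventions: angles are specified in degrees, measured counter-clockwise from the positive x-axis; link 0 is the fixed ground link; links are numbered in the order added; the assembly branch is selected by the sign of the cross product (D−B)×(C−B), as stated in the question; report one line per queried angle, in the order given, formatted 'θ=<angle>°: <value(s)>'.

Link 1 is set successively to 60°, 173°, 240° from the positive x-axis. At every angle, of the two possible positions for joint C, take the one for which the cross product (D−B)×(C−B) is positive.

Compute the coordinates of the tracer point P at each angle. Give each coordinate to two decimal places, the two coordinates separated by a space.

A=(0,0), D=(8.00,0)
θ=60°: B = A + 1.00·(cos60°, sin60°) = (0.5000, 0.8660)
θ=60°: |BD| = 7.5498
θ=60°: circle(B,9.00) ∩ circle(D,6.00): a=6.7551, h=5.9471
θ=60°:   candidates: C₊=(7.8927,5.9990) cross=44.900; C₋=(6.5283,-5.8167) cross=-44.900
θ=60°:   branch + wants cross > 0 → take C=(7.8927,5.9990) (cross=44.900)
θ=60°: ex = (C−B)/|BC| = (0.8214,0.5703); ey = (-0.5703,0.8214)
θ=60°: P = B + -3.34·ex + 2.93·ey = (-3.9146,1.3678)
θ=173°: B = A + 1.00·(cos173°, sin173°) = (-0.9925, 0.1219)
θ=173°: |BD| = 8.9934
θ=173°: circle(B,9.00) ∩ circle(D,6.00): a=6.9985, h=5.6587
θ=173°:   candidates: C₊=(6.0820,5.6852) cross=50.891; C₋=(5.9287,-5.6311) cross=-50.891
θ=173°:   branch + wants cross > 0 → take C=(6.0820,5.6852) (cross=50.891)
θ=173°: ex = (C−B)/|BC| = (0.7861,0.6181); ey = (-0.6181,0.7861)
θ=173°: P = B + -3.34·ex + 2.93·ey = (-5.4292,0.3604)
θ=240°: B = A + 1.00·(cos240°, sin240°) = (-0.5000, -0.8660)
θ=240°: |BD| = 8.5440
θ=240°: circle(B,9.00) ∩ circle(D,6.00): a=6.9054, h=5.7719
θ=240°:   candidates: C₊=(5.7848,5.5761) cross=49.315; C₋=(6.9549,-5.9083) cross=-49.315
θ=240°:   branch + wants cross > 0 → take C=(5.7848,5.5761) (cross=49.315)
θ=240°: ex = (C−B)/|BC| = (0.6983,0.7158); ey = (-0.7158,0.6983)
θ=240°: P = B + -3.34·ex + 2.93·ey = (-4.9296,-1.2107)

θ=60°: -3.91 1.37
θ=173°: -5.43 0.36
θ=240°: -4.93 -1.21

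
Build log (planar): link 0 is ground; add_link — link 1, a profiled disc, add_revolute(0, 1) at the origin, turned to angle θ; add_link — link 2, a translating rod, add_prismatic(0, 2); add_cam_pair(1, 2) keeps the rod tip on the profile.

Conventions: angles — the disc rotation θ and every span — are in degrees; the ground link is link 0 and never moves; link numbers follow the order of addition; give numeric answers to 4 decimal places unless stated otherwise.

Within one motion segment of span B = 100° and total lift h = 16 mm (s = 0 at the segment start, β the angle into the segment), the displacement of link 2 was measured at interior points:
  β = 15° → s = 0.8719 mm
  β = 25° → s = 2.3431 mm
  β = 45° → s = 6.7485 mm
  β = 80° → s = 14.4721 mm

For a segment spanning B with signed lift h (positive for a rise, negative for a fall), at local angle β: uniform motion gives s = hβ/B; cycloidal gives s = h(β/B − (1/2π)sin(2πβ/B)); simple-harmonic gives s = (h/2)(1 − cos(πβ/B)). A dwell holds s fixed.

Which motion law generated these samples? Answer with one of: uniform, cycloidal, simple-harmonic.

candidates at β/B = r: uniform s = h·r (linear in β); cycloidal s = h·(r − sin(2πr)/(2π)); simple-harmonic s = (h/2)(1 − cos(πr))
β=15°: printed 0.8719 | uniform 2.4000, cycloidal 0.3399, simple-harmonic 0.8719
β=25°: printed 2.3431 | uniform 4.0000, cycloidal 1.4535, simple-harmonic 2.3431
β=45°: printed 6.7485 | uniform 7.2000, cycloidal 6.4131, simple-harmonic 6.7485
β=80°: printed 14.4721 | uniform 12.8000, cycloidal 15.2218, simple-harmonic 14.4721
only one law matches every sample → simple-harmonic

simple-harmonic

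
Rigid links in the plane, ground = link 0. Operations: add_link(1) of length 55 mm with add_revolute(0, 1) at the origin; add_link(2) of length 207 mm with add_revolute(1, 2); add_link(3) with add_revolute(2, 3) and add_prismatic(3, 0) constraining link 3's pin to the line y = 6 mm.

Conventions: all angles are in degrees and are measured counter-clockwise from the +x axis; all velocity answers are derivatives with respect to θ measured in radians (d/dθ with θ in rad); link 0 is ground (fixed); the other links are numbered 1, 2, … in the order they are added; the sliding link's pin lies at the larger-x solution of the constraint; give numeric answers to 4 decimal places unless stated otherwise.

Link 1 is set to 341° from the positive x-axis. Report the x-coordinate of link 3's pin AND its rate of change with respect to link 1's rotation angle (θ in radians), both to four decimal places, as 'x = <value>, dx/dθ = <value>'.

geometry: r = 55 mm, L = 207 mm, e = 6 mm
crank pin P = (r cos θ, r sin θ) = (52.003522, -17.906248)
h = r sin θ − e = -17.906248 − 6 = -23.906248
x = r cos θ + √(L² − h²) = 52.003522 + 205.614910 = 257.618432
dx/dθ = −r sin θ − h·r cos θ/√(L² − h²) (θ in radians; h = -23.906248) = 23.952547

x = 257.6184, dx/dθ = 23.9525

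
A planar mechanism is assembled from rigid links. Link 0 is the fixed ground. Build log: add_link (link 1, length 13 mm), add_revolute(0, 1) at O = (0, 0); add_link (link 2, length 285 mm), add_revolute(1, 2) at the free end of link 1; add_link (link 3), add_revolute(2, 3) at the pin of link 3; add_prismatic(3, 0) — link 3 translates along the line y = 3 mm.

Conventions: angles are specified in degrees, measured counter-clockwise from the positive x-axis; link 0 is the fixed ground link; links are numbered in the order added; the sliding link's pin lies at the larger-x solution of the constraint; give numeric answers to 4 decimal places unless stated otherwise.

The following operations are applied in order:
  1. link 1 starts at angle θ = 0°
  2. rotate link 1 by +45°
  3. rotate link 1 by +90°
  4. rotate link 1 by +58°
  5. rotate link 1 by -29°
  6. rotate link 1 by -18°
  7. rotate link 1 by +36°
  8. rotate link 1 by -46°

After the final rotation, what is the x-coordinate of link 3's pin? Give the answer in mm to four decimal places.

geometry: r = 13 mm, L = 285 mm, e = 3 mm; θ starts at 0°
rotate link 1 by +45°: θ ← 0° +45° = 45°
rotate link 1 by +90°: θ ← 45° +90° = 135°
rotate link 1 by +58°: θ ← 135° +58° = 193°
rotate link 1 by -29°: θ ← 193° -29° = 164°
rotate link 1 by -18°: θ ← 164° -18° = 146°
rotate link 1 by +36°: θ ← 146° +36° = 182°
rotate link 1 by -46°: θ ← 182° -46° = 136°
crank pin P = (r cos θ, r sin θ) = (-9.351417, 9.030559)
h = r sin θ − e = 9.030559 − 3 = 6.030559
x = r cos θ + √(L² − h²) = -9.351417 + 284.936190 = 275.584773

275.5848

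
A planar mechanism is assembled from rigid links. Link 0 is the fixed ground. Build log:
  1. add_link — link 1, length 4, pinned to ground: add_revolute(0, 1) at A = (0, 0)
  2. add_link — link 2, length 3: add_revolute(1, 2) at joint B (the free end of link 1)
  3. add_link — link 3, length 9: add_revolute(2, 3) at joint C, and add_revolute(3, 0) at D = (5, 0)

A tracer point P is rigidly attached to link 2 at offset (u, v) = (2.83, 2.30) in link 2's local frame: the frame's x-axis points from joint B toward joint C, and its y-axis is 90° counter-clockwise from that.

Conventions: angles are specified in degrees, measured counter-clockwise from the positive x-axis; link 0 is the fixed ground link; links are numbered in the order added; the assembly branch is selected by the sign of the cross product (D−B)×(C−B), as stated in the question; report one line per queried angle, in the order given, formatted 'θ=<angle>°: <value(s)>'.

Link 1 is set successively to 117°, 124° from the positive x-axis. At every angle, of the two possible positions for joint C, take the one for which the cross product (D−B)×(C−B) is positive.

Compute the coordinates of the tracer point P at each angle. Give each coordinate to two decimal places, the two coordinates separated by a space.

A=(0,0), D=(5.00,0)
θ=117°: B = A + 4.00·(cos117°, sin117°) = (-1.8160, 3.5640)
θ=117°: |BD| = 7.6915
θ=117°: circle(B,3.00) ∩ circle(D,9.00): a=-0.8347, h=2.8815
θ=117°:   candidates: C₊=(-1.2204,6.5043) cross=22.163; C₋=(-3.8909,1.3973) cross=-22.163
θ=117°:   branch + wants cross > 0 → take C=(-1.2204,6.5043) (cross=22.163)
θ=117°: ex = (C−B)/|BC| = (0.1985,0.9801); ey = (-0.9801,0.1985)
θ=117°: P = B + 2.83·ex + 2.30·ey = (-3.5084,6.7943)
θ=124°: B = A + 4.00·(cos124°, sin124°) = (-2.2368, 3.3162)
θ=124°: |BD| = 7.9604
θ=124°: circle(B,3.00) ∩ circle(D,9.00): a=-0.5422, h=2.9506
θ=124°:   candidates: C₊=(-1.5005,6.2244) cross=23.488; C₋=(-3.9589,0.8596) cross=-23.488
θ=124°:   branch + wants cross > 0 → take C=(-1.5005,6.2244) (cross=23.488)
θ=124°: ex = (C−B)/|BC| = (0.2454,0.9694); ey = (-0.9694,0.2454)
θ=124°: P = B + 2.83·ex + 2.30·ey = (-3.7719,6.6241)

θ=117°: -3.51 6.79
θ=124°: -3.77 6.62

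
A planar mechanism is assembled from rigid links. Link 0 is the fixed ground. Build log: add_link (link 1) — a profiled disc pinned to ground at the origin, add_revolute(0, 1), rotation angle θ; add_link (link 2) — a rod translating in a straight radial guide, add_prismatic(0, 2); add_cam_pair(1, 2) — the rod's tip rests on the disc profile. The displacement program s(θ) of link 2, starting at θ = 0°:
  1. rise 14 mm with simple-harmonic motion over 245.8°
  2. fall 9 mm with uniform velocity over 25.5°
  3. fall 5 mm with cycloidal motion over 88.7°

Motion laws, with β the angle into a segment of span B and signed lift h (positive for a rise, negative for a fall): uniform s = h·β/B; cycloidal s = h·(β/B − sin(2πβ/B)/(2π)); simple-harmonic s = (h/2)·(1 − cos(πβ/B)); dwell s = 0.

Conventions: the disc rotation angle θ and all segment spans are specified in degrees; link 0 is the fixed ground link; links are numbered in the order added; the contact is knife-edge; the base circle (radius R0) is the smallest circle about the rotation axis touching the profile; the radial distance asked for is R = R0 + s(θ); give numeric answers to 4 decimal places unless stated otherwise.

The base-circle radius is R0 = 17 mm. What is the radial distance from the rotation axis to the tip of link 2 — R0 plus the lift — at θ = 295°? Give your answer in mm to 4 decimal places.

seg 1 [0°–245.8°] simple-harmonic, h=14: full span → s += 14 → s = 14.0000
seg 2 [245.8°–271.3°] uniform, h=-9: full span → s += -9 → s = 5.0000
seg 3 [271.3°–360°] cycloidal, h=-5: θ=295° here. β=23.7, B=88.7. -5·(0.2672 − sin(2π·0.2672)/(2π)) = -0.5448 → s = 4.4552
R = R0 + s = 17 + 4.4552 = 21.4552

21.4552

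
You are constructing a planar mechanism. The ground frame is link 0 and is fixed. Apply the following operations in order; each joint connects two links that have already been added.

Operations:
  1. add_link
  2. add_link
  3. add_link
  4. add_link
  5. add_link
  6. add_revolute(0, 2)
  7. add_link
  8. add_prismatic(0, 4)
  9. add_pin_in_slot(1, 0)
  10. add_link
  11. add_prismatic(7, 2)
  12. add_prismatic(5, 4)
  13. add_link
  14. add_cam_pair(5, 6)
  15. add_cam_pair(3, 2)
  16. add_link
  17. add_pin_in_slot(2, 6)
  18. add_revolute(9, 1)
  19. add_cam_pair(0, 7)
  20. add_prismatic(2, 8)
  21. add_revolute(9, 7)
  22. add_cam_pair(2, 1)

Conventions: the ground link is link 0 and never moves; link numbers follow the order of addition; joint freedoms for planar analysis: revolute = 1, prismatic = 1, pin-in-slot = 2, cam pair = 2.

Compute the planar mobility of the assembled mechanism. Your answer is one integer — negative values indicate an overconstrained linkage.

(L,J1,J2)=(1,0,0); link0 fixed
link1: (2,0,0)
link2: (3,0,0)
link3: (4,0,0)
link4: (5,0,0)
link5: (6,0,0)
R 0-2 [J1]: (6,1,0)
link6: (7,1,0)
P 0-4 [J1]: (7,2,0)
PS 1-0 [J2]: (7,2,1)
link7: (8,2,1)
P 7-2 [J1]: (8,3,1)
P 5-4 [J1]: (8,4,1)
link8: (9,4,1)
C 5-6 [J2]: (9,4,2)
C 3-2 [J2]: (9,4,3)
link9: (10,4,3)
PS 2-6 [J2]: (10,4,4)
R 9-1 [J1]: (10,5,4)
C 0-7 [J2]: (10,5,5)
P 2-8 [J1]: (10,6,5)
R 9-7 [J1]: (10,7,5)
C 2-1 [J2]: (10,7,6)
Grübler: 3·9 − 2·7 − 6 = 7

M = 7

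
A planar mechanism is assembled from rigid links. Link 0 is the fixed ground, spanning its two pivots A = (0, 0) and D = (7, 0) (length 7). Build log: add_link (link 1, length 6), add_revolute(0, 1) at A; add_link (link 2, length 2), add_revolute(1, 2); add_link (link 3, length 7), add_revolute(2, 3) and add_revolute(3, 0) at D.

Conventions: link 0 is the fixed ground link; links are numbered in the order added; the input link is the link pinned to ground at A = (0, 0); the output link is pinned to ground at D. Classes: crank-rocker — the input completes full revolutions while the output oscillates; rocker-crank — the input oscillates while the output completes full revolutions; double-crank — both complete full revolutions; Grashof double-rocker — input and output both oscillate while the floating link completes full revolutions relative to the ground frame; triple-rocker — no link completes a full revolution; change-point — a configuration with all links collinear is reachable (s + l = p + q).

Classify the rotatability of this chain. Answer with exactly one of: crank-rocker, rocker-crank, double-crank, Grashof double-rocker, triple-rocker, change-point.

lengths: ground=7, input=6, coupler=2, output=7
sorted: s=2 (shortest), l=7 (longest), p+q=13
s + l = 9 vs p + q = 13
s + l < p + q (Grashof) with shortest = coupler link → Grashof double-rocker

Grashof double-rocker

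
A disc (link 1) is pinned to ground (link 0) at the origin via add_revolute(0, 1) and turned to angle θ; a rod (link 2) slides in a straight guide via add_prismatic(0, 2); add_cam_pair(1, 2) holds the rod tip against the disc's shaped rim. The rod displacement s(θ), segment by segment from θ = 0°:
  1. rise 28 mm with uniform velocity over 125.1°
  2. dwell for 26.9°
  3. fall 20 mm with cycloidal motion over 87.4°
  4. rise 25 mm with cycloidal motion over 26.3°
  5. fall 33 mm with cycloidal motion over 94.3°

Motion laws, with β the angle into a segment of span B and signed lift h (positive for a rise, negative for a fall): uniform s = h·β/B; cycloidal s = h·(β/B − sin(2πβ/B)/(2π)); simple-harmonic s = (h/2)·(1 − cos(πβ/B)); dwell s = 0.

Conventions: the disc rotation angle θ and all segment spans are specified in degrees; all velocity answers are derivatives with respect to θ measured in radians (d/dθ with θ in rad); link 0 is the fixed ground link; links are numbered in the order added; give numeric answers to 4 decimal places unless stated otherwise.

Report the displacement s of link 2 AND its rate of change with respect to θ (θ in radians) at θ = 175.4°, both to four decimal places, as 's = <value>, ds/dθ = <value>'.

segment 1 (0° to 125.1°, uniform, h = 28) is passed completely: s = 0.0000 + (28) = 28.0000
segment 2 (125.1° to 152°, dwell): s unchanged at 28.0000
θ = 175.4° falls in segment 3 (152° to 239.4°, cycloidal, h = -20): β = 175.4 − 152 = 23.4°, B = 87.4°; Δs = -20·(0.2677 − sin(2π·0.2677)/(2π)) = -2.1913; s = 28.0000 − 2.1913 = 25.8087
velocity in seg [152°–239.4°] (cycloidal), θ in radians: β = 23.4° = 0.4084 rad, B = 87.4° = 1.5254 rad; ds/dθ = (h/B)(1 − cos(2πβ/B)) = ((-20)/1.5254)(1 − cos(2π·0.2677)) = -14.569111 mm/rad

s = 25.8087, ds/dθ = -14.5691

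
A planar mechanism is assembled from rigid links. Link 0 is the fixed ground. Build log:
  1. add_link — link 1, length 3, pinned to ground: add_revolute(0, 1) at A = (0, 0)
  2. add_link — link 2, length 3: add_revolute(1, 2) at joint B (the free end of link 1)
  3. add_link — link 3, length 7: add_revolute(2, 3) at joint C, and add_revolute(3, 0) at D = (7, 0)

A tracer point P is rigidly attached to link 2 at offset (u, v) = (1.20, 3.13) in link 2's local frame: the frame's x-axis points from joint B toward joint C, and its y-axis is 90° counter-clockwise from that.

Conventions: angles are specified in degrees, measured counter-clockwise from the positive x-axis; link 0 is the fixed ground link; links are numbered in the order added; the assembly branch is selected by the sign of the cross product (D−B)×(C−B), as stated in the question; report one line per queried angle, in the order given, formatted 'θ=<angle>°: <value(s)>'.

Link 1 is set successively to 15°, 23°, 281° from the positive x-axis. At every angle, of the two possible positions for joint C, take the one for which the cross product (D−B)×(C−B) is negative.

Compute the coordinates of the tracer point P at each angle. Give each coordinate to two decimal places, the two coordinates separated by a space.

A=(0,0), D=(7.00,0)
θ=15°: B = A + 3.00·(cos15°, sin15°) = (2.8978, 0.7765)
θ=15°: |BD| = 4.1751
θ=15°: circle(B,3.00) ∩ circle(D,7.00): a=-2.7028, h=1.3018
θ=15°:   candidates: C₊=(0.4842,2.5582) cross=5.435; C₋=(0.0000,0.0000) cross=-5.435
θ=15°:   branch - wants cross < 0 → take C=(0.0000,0.0000) (cross=-5.435)
θ=15°: ex = (C−B)/|BC| = (-0.9659,-0.2588); ey = (0.2588,-0.9659)
θ=15°: P = B + 1.20·ex + 3.13·ey = (2.5488,-2.5575)
θ=23°: B = A + 3.00·(cos23°, sin23°) = (2.7615, 1.1722)
θ=23°: |BD| = 4.3976
θ=23°: circle(B,3.00) ∩ circle(D,7.00): a=-2.3492, h=1.8659
θ=23°:   candidates: C₊=(0.9947,3.5967) cross=8.205; C₋=(-0.0000,0.0000) cross=-8.205
θ=23°:   branch - wants cross < 0 → take C=(-0.0000,0.0000) (cross=-8.205)
θ=23°: ex = (C−B)/|BC| = (-0.9205,-0.3907); ey = (0.3907,-0.9205)
θ=23°: P = B + 1.20·ex + 3.13·ey = (2.8799,-2.1779)
θ=281°: B = A + 3.00·(cos281°, sin281°) = (0.5724, -2.9449)
θ=281°: |BD| = 7.0701
θ=281°: circle(B,3.00) ∩ circle(D,7.00): a=0.7062, h=2.9157
θ=281°:   candidates: C₊=(0.0000,0.0000) cross=20.614; C₋=(2.4289,-5.3014) cross=-20.614
θ=281°:   branch - wants cross < 0 → take C=(2.4289,-5.3014) (cross=-20.614)
θ=281°: ex = (C−B)/|BC| = (0.6188,-0.7855); ey = (0.7855,0.6188)
θ=281°: P = B + 1.20·ex + 3.13·ey = (3.7737,-1.9506)

θ=15°: 2.55 -2.56
θ=23°: 2.88 -2.18
θ=281°: 3.77 -1.95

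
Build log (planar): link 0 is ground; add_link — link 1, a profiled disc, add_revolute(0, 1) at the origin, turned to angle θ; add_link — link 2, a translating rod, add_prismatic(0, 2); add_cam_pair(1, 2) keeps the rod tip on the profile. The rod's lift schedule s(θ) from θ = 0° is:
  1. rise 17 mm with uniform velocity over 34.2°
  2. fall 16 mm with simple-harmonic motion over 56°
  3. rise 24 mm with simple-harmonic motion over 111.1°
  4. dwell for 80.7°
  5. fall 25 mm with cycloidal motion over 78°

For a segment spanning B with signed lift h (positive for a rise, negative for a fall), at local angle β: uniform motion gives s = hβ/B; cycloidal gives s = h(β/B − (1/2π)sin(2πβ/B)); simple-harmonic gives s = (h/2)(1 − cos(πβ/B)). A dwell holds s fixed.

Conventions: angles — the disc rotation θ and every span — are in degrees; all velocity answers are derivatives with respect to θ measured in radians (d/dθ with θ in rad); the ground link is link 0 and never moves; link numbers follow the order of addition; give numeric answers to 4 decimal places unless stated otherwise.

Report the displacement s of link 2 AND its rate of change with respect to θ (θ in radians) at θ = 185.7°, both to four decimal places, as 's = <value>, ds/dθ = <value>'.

seg 1 [0°–34.2°] uniform, h=17: full span → s += 17 → s = 17.0000
seg 2 [34.2°–90.2°] simple-harmonic, h=-16: full span → s += -16 → s = 1.0000
seg 3 [90.2°–201.3°] simple-harmonic, h=24: θ=185.7° here. β=95.5, B=111.1. 24/2·(1 − cos(π·0.8596)) = 22.8513 → s = 23.8513
velocity in seg [90.2°–201.3°] (simple-harmonic), θ in radians: β = 95.5° = 1.6668 rad, B = 111.1° = 1.9391 rad; ds/dθ = (πh/(2B)) sin(πβ/B) = (π·24/(2·1.9391)) sin(π·0.8596) = 8.300852 mm/rad

s = 23.8513, ds/dθ = 8.3009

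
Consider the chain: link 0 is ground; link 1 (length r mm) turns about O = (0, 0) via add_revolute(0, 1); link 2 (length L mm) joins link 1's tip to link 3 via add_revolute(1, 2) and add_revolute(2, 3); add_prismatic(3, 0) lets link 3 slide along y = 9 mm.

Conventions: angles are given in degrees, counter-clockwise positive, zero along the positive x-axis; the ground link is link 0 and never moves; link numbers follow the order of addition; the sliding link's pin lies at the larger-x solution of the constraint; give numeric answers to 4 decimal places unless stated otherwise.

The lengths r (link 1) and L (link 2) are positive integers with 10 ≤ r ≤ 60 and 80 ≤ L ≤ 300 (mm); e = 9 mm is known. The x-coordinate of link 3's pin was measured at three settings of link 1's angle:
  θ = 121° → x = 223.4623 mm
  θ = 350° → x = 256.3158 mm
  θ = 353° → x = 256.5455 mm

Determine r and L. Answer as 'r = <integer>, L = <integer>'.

constraint per measurement: (x − r cos θ)² + (r sin θ − e)² = L²
subtracting the θ₁ and θ₂ equations cancels the r² and L² terms:
r = (x₁² − x₂²) / (2[(x₁cos θ₁ + e sin θ₁) − (x₂cos θ₂ + e sin θ₂)]) = 22.0000 → r = 22
L² = (x₁ − r cos θ₁)² + (r sin θ₁ − e)² = 55224.9914 → L = 235.0000 → L = 235
check at θ₃=353°: x = 256.5455 (printed 256.5455) ✓

r = 22, L = 235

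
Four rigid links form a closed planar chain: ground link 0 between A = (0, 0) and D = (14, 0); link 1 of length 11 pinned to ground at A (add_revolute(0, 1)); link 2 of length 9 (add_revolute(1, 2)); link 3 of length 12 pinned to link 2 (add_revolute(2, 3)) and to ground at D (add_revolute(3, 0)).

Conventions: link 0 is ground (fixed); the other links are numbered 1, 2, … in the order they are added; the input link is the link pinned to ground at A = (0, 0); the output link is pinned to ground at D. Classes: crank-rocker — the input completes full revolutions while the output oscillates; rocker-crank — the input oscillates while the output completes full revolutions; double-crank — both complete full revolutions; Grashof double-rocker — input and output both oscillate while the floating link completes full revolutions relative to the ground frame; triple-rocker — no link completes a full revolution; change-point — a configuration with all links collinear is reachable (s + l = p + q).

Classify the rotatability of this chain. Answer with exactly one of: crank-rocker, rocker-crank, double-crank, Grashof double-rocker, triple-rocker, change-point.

lengths: ground=14, input=11, coupler=9, output=12
sorted: s=9 (shortest), l=14 (longest), p+q=23
s + l = 23 vs p + q = 23
s + l = p + q → change-point (collinear configuration reachable)

change-point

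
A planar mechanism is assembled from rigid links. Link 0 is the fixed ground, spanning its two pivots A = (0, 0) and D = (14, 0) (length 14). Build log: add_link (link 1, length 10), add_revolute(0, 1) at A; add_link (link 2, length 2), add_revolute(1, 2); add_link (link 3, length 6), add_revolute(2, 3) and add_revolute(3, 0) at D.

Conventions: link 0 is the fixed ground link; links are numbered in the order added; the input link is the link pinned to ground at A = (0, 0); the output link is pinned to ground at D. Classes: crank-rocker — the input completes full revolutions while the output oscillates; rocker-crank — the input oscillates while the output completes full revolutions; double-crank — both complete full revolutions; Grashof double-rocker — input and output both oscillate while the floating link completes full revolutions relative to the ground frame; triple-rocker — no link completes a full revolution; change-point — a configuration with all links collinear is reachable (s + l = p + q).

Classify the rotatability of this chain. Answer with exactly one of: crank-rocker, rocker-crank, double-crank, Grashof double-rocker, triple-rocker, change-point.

lengths: ground=14, input=10, coupler=2, output=6
sorted: s=2 (shortest), l=14 (longest), p+q=16
s + l = 16 vs p + q = 16
s + l = p + q → change-point (collinear configuration reachable)

change-point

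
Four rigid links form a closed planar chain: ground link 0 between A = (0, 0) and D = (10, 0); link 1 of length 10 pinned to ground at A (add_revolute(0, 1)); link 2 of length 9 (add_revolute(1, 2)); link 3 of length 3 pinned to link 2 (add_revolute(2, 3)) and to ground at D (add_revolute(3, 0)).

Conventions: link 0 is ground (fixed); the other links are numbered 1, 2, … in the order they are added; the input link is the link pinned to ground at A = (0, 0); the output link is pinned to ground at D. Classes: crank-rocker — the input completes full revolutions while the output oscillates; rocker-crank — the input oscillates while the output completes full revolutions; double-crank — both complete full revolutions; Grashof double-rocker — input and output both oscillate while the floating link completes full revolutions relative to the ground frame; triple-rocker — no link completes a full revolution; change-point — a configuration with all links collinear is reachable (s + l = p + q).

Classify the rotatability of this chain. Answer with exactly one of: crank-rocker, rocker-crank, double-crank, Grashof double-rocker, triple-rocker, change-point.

lengths: ground=10, input=10, coupler=9, output=3
sorted: s=3 (shortest), l=10 (longest), p+q=19
s + l = 13 vs p + q = 19
s + l < p + q (Grashof) with shortest = output link → rocker-crank

rocker-crank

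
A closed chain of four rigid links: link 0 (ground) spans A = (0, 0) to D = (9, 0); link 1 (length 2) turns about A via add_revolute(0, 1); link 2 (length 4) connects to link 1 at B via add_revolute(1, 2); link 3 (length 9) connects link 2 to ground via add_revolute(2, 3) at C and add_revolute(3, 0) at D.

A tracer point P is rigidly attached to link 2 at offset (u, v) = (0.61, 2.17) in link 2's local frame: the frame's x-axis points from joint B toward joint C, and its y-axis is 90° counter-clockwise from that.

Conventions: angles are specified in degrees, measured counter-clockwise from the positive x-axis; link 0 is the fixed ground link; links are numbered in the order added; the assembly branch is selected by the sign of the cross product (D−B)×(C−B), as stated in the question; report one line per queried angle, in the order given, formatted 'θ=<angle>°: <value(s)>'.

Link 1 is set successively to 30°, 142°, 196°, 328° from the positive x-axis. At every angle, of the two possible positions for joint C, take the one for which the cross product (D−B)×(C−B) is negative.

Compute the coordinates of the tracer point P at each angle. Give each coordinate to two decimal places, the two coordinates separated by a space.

A=(0,0), D=(9.00,0)
θ=30°: B = A + 2.00·(cos30°, sin30°) = (1.7321, 1.0000)
θ=30°: |BD| = 7.3364
θ=30°: circle(B,4.00) ∩ circle(D,9.00): a=-0.7617, h=3.9268
θ=30°:   candidates: C₊=(1.5127,4.9940) cross=28.809; C₋=(0.4422,-2.7863) cross=-28.809
θ=30°:   branch - wants cross < 0 → take C=(0.4422,-2.7863) (cross=-28.809)
θ=30°: ex = (C−B)/|BC| = (-0.3225,-0.9466); ey = (0.9466,-0.3225)
θ=30°: P = B + 0.61·ex + 2.17·ey = (3.5894,-0.2772)
θ=142°: B = A + 2.00·(cos142°, sin142°) = (-1.5760, 1.2313)
θ=142°: |BD| = 10.6475
θ=142°: circle(B,4.00) ∩ circle(D,9.00): a=2.2714, h=3.2926
θ=142°:   candidates: C₊=(1.0609,4.2391) cross=35.057; C₋=(0.2993,-2.3018) cross=-35.057
θ=142°:   branch - wants cross < 0 → take C=(0.2993,-2.3018) (cross=-35.057)
θ=142°: ex = (C−B)/|BC| = (0.4688,-0.8833); ey = (0.8833,0.4688)
θ=142°: P = B + 0.61·ex + 2.17·ey = (0.6267,1.7099)
θ=196°: B = A + 2.00·(cos196°, sin196°) = (-1.9225, -0.5513)
θ=196°: |BD| = 10.9364
θ=196°: circle(B,4.00) ∩ circle(D,9.00): a=2.4965, h=3.1253
θ=196°:   candidates: C₊=(0.4133,2.6959) cross=34.180; C₋=(0.7283,-3.5468) cross=-34.180
θ=196°:   branch - wants cross < 0 → take C=(0.7283,-3.5468) (cross=-34.180)
θ=196°: ex = (C−B)/|BC| = (0.6627,-0.7489); ey = (0.7489,0.6627)
θ=196°: P = B + 0.61·ex + 2.17·ey = (0.1068,0.4300)
θ=328°: B = A + 2.00·(cos328°, sin328°) = (1.6961, -1.0598)
θ=328°: |BD| = 7.3804
θ=328°: circle(B,4.00) ∩ circle(D,9.00): a=-0.7134, h=3.9359
θ=328°:   candidates: C₊=(0.4249,2.7328) cross=29.048; C₋=(1.5553,-5.0574) cross=-29.048
θ=328°:   branch - wants cross < 0 → take C=(1.5553,-5.0574) (cross=-29.048)
θ=328°: ex = (C−B)/|BC| = (-0.0352,-0.9994); ey = (0.9994,-0.0352)
θ=328°: P = B + 0.61·ex + 2.17·ey = (3.8433,-1.7458)

θ=30°: 3.59 -0.28
θ=142°: 0.63 1.71
θ=196°: 0.11 0.43
θ=328°: 3.84 -1.75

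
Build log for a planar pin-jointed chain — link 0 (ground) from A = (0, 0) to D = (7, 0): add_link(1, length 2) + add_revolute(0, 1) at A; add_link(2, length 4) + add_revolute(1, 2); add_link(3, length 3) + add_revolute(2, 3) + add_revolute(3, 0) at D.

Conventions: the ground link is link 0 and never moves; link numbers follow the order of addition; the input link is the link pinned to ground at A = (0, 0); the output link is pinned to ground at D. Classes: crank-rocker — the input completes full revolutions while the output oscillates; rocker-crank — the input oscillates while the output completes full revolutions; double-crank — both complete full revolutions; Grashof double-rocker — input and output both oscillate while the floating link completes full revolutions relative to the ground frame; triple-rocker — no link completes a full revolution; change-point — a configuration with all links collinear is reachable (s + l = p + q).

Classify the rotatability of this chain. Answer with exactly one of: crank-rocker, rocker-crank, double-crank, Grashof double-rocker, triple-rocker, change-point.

lengths: ground=7, input=2, coupler=4, output=3
sorted: s=2 (shortest), l=7 (longest), p+q=7
s + l = 9 vs p + q = 7
s + l > p + q → non-Grashof → no link fully rotates → triple-rocker

triple-rocker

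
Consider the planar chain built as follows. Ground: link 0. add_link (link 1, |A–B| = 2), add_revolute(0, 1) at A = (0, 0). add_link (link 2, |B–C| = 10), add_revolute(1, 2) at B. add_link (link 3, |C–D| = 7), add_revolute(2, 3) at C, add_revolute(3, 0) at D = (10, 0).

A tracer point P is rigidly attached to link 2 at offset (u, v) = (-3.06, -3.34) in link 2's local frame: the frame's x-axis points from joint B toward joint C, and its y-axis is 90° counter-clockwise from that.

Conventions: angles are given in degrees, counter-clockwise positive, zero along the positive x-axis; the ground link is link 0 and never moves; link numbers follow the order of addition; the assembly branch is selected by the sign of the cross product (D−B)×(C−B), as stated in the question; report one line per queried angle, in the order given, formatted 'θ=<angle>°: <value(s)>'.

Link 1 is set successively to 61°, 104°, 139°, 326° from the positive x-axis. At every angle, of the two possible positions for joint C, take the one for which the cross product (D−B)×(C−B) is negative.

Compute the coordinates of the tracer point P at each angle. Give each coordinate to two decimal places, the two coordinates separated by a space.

A=(0,0), D=(10.00,0)
θ=61°: B = A + 2.00·(cos61°, sin61°) = (0.9696, 1.7492)
θ=61°: |BD| = 9.1982
θ=61°: circle(B,10.00) ∩ circle(D,7.00): a=7.3714, h=6.7574
θ=61°:   candidates: C₊=(9.4916,6.9815) cross=62.156; C₋=(6.9214,-6.2867) cross=-62.156
θ=61°:   branch - wants cross < 0 → take C=(6.9214,-6.2867) (cross=-62.156)
θ=61°: ex = (C−B)/|BC| = (0.5952,-0.8036); ey = (0.8036,0.5952)
θ=61°: P = B + -3.06·ex + -3.34·ey = (-3.5356,2.2203)
θ=104°: B = A + 2.00·(cos104°, sin104°) = (-0.4838, 1.9406)
θ=104°: |BD| = 10.6619
θ=104°: circle(B,10.00) ∩ circle(D,7.00): a=7.7227, h=6.3530
θ=104°:   candidates: C₊=(8.2661,6.7819) cross=67.735; C₋=(5.9535,-5.7119) cross=-67.735
θ=104°:   branch - wants cross < 0 → take C=(5.9535,-5.7119) (cross=-67.735)
θ=104°: ex = (C−B)/|BC| = (0.6437,-0.7652); ey = (0.7652,0.6437)
θ=104°: P = B + -3.06·ex + -3.34·ey = (-5.0096,2.1322)
θ=139°: B = A + 2.00·(cos139°, sin139°) = (-1.5094, 1.3121)
θ=139°: |BD| = 11.5840
θ=139°: circle(B,10.00) ∩ circle(D,7.00): a=7.9933, h=6.0089
θ=139°:   candidates: C₊=(7.1131,6.3770) cross=69.607; C₋=(5.7518,-5.5635) cross=-69.607
θ=139°:   branch - wants cross < 0 → take C=(5.7518,-5.5635) (cross=-69.607)
θ=139°: ex = (C−B)/|BC| = (0.7261,-0.6876); ey = (0.6876,0.7261)
θ=139°: P = B + -3.06·ex + -3.34·ey = (-6.0278,0.9908)
θ=326°: B = A + 2.00·(cos326°, sin326°) = (1.6581, -1.1184)
θ=326°: |BD| = 8.4166
θ=326°: circle(B,10.00) ∩ circle(D,7.00): a=7.2380, h=6.9001
θ=326°:   candidates: C₊=(7.9150,6.6823) cross=58.075; C₋=(9.7488,-6.9955) cross=-58.075
θ=326°:   branch - wants cross < 0 → take C=(9.7488,-6.9955) (cross=-58.075)
θ=326°: ex = (C−B)/|BC| = (0.8091,-0.5877); ey = (0.5877,0.8091)
θ=326°: P = B + -3.06·ex + -3.34·ey = (-2.7806,-2.0223)

θ=61°: -3.54 2.22
θ=104°: -5.01 2.13
θ=139°: -6.03 0.99
θ=326°: -2.78 -2.02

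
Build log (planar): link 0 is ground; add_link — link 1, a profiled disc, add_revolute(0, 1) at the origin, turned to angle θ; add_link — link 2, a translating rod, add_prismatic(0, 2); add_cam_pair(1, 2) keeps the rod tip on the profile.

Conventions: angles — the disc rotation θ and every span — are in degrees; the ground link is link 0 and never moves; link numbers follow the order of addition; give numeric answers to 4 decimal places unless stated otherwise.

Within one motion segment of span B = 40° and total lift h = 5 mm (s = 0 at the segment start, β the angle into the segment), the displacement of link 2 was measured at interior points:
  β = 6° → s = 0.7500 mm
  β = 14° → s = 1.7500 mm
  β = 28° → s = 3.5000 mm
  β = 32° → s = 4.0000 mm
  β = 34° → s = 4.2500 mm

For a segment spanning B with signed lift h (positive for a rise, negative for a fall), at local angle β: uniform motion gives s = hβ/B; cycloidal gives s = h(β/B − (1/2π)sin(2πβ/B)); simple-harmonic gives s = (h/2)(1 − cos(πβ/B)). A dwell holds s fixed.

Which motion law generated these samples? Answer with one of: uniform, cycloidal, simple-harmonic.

candidates at β/B = r: uniform s = h·r (linear in β); cycloidal s = h·(r − sin(2πr)/(2π)); simple-harmonic s = (h/2)(1 − cos(πr))
β=6°: printed 0.7500 | uniform 0.7500, cycloidal 0.1062, simple-harmonic 0.2725
β=14°: printed 1.7500 | uniform 1.7500, cycloidal 1.1062, simple-harmonic 1.3650
β=28°: printed 3.5000 | uniform 3.5000, cycloidal 4.2568, simple-harmonic 3.9695
β=32°: printed 4.0000 | uniform 4.0000, cycloidal 4.7568, simple-harmonic 4.5225
β=34°: printed 4.2500 | uniform 4.2500, cycloidal 4.8938, simple-harmonic 4.7275
only one law matches every sample → uniform

uniform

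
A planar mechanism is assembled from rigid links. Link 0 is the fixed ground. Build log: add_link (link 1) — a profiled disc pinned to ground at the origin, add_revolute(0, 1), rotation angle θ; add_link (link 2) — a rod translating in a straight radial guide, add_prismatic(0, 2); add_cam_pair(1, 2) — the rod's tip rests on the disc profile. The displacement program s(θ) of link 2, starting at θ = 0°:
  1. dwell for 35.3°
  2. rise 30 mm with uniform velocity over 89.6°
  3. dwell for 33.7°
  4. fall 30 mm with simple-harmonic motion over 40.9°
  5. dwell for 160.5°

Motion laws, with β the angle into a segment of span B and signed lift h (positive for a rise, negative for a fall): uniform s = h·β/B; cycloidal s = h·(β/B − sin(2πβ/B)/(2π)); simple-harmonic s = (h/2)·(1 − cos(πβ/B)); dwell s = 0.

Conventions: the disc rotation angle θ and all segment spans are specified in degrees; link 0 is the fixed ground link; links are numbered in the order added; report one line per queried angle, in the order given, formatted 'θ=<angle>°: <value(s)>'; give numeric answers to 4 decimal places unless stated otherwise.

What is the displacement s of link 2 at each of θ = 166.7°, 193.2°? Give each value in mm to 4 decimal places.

seg 1 [0°–35.3°] dwell: s stays 0.0000
seg 2 [35.3°–124.9°] uniform, h=30: full span → s += 30 → s = 30.0000
seg 3 [124.9°–158.6°] dwell: s stays 30.0000
seg 4 [158.6°–199.5°] simple-harmonic, h=-30: θ=166.7° here. β=8.1, B=40.9. -30/2·(1 − cos(π·0.1980)) = -2.8108 → s = 27.1892
seg 4 [158.6°–199.5°] simple-harmonic, h=-30: θ=193.2° here. β=34.6, B=40.9. -30/2·(1 − cos(π·0.8460)) = -28.2777 → s = 1.7223

θ=166.7°: 27.1892
θ=193.2°: 1.7223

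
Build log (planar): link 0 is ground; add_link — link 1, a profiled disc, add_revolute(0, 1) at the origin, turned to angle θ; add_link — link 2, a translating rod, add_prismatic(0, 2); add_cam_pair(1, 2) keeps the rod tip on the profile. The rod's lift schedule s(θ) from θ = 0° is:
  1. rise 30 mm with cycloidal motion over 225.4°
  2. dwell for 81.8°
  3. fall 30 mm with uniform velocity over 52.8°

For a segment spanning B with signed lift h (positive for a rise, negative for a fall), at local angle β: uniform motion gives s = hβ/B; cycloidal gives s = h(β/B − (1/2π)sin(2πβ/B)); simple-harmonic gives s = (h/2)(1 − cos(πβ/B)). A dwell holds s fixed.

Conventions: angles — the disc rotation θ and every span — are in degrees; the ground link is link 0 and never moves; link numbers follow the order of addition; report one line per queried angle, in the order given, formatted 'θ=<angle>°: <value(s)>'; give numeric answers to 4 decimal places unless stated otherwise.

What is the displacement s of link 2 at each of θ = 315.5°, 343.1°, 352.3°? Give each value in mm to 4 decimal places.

seg 1 [0°–225.4°] cycloidal, h=30: full span → s += 30 → s = 30.0000
seg 2 [225.4°–307.2°] dwell: s stays 30.0000
seg 3 [307.2°–360°] uniform, h=-30: θ=315.5° here. β=8.3, B=52.8. -30·8.3/52.8 = -4.7159 → s = 25.2841
seg 3 [307.2°–360°] uniform, h=-30: θ=343.1° here. β=35.9, B=52.8. -30·35.9/52.8 = -20.3977 → s = 9.6023
seg 3 [307.2°–360°] uniform, h=-30: θ=352.3° here. β=45.1, B=52.8. -30·45.1/52.8 = -25.6250 → s = 4.3750

θ=315.5°: 25.2841
θ=343.1°: 9.6023
θ=352.3°: 4.3750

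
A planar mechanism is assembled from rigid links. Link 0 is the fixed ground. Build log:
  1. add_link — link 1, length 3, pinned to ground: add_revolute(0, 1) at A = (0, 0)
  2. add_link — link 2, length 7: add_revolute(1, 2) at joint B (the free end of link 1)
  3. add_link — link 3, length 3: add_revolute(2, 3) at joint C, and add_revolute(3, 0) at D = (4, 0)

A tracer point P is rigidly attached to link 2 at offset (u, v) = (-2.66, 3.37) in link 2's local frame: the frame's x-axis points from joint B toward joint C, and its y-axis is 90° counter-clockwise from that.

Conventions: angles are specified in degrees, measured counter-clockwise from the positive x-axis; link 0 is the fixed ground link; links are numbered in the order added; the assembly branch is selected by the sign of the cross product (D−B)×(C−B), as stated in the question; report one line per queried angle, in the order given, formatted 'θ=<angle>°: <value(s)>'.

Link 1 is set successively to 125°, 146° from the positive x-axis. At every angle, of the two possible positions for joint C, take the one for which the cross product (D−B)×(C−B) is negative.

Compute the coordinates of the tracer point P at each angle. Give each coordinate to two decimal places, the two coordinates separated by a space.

A=(0,0), D=(4.00,0)
θ=125°: B = A + 3.00·(cos125°, sin125°) = (-1.7207, 2.4575)
θ=125°: |BD| = 6.2262
θ=125°: circle(B,7.00) ∩ circle(D,3.00): a=6.3253, h=2.9984
θ=125°:   candidates: C₊=(5.2745,2.7158) cross=18.668; C₋=(2.9076,-2.7941) cross=-18.668
θ=125°:   branch - wants cross < 0 → take C=(2.9076,-2.7941) (cross=-18.668)
θ=125°: ex = (C−B)/|BC| = (0.6612,-0.7502); ey = (0.7502,0.6612)
θ=125°: P = B + -2.66·ex + 3.37·ey = (-0.9513,6.6813)
θ=146°: B = A + 3.00·(cos146°, sin146°) = (-2.4871, 1.6776)
θ=146°: |BD| = 6.7005
θ=146°: circle(B,7.00) ∩ circle(D,3.00): a=6.3351, h=2.9777
θ=146°:   candidates: C₊=(4.3917,2.9743) cross=19.952; C₋=(2.9007,-2.7913) cross=-19.952
θ=146°:   branch - wants cross < 0 → take C=(2.9007,-2.7913) (cross=-19.952)
θ=146°: ex = (C−B)/|BC| = (0.7697,-0.6384); ey = (0.6384,0.7697)
θ=146°: P = B + -2.66·ex + 3.37·ey = (-2.3830,5.9696)

θ=125°: -0.95 6.68
θ=146°: -2.38 5.97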